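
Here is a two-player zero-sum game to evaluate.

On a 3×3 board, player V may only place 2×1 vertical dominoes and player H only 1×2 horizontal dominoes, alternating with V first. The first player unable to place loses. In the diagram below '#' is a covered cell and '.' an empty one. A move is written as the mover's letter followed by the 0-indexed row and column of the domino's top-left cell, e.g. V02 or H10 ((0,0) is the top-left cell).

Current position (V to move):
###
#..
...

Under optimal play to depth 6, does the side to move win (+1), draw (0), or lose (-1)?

p1 V@[###/#../...]: V11[###/##./.#.]+1* V12[###/#.#/..#]-1
p2 H@[###/##./.#.] terminal -1; root [###/#../...] d6

value(###/#../..., V) = +1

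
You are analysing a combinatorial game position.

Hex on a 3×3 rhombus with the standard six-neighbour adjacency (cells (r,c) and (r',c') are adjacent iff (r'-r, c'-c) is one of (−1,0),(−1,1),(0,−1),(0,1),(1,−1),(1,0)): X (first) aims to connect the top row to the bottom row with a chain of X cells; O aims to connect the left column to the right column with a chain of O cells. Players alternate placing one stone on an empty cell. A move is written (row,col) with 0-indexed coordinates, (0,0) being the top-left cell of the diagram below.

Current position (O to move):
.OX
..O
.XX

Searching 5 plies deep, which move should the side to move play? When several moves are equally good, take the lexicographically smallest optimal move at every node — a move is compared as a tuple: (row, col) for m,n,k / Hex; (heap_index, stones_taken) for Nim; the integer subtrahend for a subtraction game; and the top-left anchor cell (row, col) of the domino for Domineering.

ply 1, O at .OX/..O/.XX | (0,0)=-1→OOX/..O/.XX; (1,0)=-1→.OX/O.O/.XX; (1,1)=+1→.OX/.OO/.XX*; (2,0)=-1→.OX/..O/OXX
ply 2, X at .OX/.OO/.XX | (0,0)=-1→XOX/.OO/.XX*; (1,0)=-1→.OX/XOO/.XX; (2,0)=-1→.OX/.OO/XXX
ply 3, O at XOX/.OO/.XX | (1,0)=+1→XOX/OOO/.XX*; (2,0)=+1→XOX/.OO/OXX
ply 4: XOX/OOO/.XX is terminal -1 (X); from .OX/..O/.XX depth 5

O's best at [.OX/..O/.XX]: (1,1)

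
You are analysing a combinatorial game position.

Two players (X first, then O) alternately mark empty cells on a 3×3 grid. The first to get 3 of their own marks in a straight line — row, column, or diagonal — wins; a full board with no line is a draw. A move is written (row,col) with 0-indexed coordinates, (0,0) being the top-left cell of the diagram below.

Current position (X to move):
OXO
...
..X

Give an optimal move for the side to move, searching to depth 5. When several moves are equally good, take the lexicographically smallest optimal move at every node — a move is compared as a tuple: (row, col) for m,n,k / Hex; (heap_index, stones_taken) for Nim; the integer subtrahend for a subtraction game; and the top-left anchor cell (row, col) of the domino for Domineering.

ply 1, X at OXO/.../..X | (1,0)=+0→OXO/X../..X; (1,1)=+0→OXO/.X./..X; (1,2)=-1→OXO/..X/..X; (2,0)=+0→OXO/.../X.X; (2,1)=+1→OXO/.../.XX*
ply 2, O at OXO/.../.XX | (1,0)=-1→OXO/O../.XX*; (1,1)=-1→OXO/.O./.XX; (1,2)=-1→OXO/..O/.XX; (2,0)=-1→OXO/.../OXX
ply 3, X at OXO/O../.XX | (1,1)=+1→OXO/OX./.XX*; (1,2)=-1→OXO/O.X/.XX; (2,0)=+1→OXO/O../XXX
ply 4: OXO/OX./.XX is terminal -1 (O); from OXO/.../..X depth 5

X's best at [OXO/.../..X]: (2,1)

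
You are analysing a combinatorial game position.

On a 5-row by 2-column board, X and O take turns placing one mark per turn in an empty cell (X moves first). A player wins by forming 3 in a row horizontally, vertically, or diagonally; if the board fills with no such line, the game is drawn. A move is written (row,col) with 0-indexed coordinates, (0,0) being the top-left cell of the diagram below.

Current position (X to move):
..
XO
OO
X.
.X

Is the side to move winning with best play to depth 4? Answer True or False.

p1 X@[../XO/OO/X./.X]: (0,0)[X./XO/OO/X./.X]-1* (0,1)[.X/XO/OO/X./.X]-1 (3,1)[../XO/OO/XX/.X]-1 (4,0)[../XO/OO/X./XX]-1
p2 O@[X./XO/OO/X./.X]: (0,1)[XO/XO/OO/X./.X]+1* (3,1)[X./XO/OO/XO/.X]+1 (4,0)[X./XO/OO/X./OX]+1
p3 X@[XO/XO/OO/X./.X] terminal -1; root [../XO/OO/X./.X] d4

X winning at [../XO/OO/X./.X]: False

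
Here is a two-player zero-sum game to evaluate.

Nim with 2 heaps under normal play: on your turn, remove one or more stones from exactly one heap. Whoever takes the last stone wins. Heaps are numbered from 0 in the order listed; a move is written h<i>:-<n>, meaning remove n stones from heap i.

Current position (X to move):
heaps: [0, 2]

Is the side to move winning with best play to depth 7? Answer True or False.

X winning at [(0,2)]: True

ply 1, X at (0,2) | h1:-1=-1→(0,1); h1:-2=+1→(0,0)*
ply 2: (0,0) is terminal -1 (O); from (0,2) depth 7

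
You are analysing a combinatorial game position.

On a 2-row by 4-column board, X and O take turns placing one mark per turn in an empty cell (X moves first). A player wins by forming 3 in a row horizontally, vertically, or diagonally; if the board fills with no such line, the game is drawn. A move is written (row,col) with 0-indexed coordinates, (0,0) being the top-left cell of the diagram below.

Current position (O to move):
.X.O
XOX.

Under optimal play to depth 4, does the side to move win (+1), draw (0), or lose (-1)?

[.X.O/XOX.] O move#1: (0,0):+0/OX.O/XOX.*, (0,2):+0/.XOO/XOX., (1,3):+0/.X.O/XOXO
[OX.O/XOX.] X move#2: (0,2):+0/OXXO/XOX.*, (1,3):+0/OX.O/XOXX
[OXXO/XOX.] O move#3: (1,3):+0/OXXO/XOXO*
[OXXO/XOXO] end (terminal +0, X#4); searched .X.O/XOX. to 4

value(.X.O/XOX., O) = 0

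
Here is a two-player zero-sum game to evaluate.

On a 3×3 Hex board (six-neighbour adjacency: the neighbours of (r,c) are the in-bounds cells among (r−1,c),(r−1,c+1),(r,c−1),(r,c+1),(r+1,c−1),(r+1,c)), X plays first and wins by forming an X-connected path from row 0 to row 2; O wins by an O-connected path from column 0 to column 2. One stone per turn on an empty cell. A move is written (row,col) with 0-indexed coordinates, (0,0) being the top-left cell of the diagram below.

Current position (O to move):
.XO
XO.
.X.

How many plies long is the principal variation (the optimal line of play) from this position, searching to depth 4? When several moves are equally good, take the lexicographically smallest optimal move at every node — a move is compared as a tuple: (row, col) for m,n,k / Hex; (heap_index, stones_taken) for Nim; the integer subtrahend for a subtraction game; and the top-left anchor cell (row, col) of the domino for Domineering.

PV length from [.XO/XO./.X.]: 1 ply

ply 1, O at .XO/XO./.X. | (0,0)=-1→OXO/XO./.X.; (1,2)=-1→.XO/XOO/.X.; (2,0)=+1→.XO/XO./OX.*; (2,2)=-1→.XO/XO./.XO
ply 2: .XO/XO./OX. is terminal -1 (X); from .XO/XO./.X. depth 4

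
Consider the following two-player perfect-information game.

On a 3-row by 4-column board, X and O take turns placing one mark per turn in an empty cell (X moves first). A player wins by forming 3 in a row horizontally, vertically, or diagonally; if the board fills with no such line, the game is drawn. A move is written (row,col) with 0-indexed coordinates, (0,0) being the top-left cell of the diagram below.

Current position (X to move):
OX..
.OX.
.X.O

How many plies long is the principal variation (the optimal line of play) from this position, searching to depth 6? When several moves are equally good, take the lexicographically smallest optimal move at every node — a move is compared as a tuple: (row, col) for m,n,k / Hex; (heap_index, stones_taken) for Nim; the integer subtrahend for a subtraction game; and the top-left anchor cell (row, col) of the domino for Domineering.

PV length from [OX../.OX./.X.O]: 1 ply

ply 1, X at OX../.OX./.X.O | (0,2)=-1→OXX./.OX./.X.O; (0,3)=+1→OX.X/.OX./.X.O*; (1,0)=-1→OX../XOX./.X.O; (1,3)=-1→OX../.OXX/.X.O; (2,0)=-1→OX../.OX./XX.O; (2,2)=+1→OX../.OX./.XXO
ply 2: OX.X/.OX./.X.O is terminal -1 (O); from OX../.OX./.X.O depth 6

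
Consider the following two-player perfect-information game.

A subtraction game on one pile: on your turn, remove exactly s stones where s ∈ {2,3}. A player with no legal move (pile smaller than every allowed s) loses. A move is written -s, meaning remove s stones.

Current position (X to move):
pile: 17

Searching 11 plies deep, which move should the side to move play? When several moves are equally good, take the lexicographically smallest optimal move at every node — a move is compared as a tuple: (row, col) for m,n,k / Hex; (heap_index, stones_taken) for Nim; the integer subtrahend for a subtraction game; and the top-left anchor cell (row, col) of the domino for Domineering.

[17] X move#1: -2:+1/15*, -3:-1/14
[15] O move#2: -2:-1/13*, -3:-1/12
[13] X move#3: -2:+1/11*, -3:+1/10
[11] O move#4: -2:-1/9*, -3:-1/8
[9] X move#5: -2:-1/7, -3:+1/6*
[6] O move#6: -2:-1/4*, -3:-1/3
[4] X move#7: -2:-1/2, -3:+1/1*
[1] end (terminal -1, O#8); searched 17 to 11

X's best at [17]: -2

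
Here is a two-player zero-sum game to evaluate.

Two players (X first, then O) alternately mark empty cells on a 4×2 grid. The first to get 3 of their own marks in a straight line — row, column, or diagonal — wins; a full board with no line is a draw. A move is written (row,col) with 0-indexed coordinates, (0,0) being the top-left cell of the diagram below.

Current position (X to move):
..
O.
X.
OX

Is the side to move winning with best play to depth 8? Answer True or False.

ply 1, X at ../O./X./OX | (0,0)=+0→X./O./X./OX*; (0,1)=+0→.X/O./X./OX; (1,1)=+0→../OX/X./OX; (2,1)=+0→../O./XX/OX
ply 2, O at X./O./X./OX | (0,1)=+0→XO/O./X./OX*; (1,1)=+0→X./OO/X./OX; (2,1)=+0→X./O./XO/OX
ply 3, X at XO/O./X./OX | (1,1)=+0→XO/OX/X./OX*; (2,1)=+0→XO/O./XX/OX
ply 4, O at XO/OX/X./OX | (2,1)=+0→XO/OX/XO/OX*
ply 5: XO/OX/XO/OX is terminal +0 (X); from ../O./X./OX depth 8

X winning at [../O./X./OX]: False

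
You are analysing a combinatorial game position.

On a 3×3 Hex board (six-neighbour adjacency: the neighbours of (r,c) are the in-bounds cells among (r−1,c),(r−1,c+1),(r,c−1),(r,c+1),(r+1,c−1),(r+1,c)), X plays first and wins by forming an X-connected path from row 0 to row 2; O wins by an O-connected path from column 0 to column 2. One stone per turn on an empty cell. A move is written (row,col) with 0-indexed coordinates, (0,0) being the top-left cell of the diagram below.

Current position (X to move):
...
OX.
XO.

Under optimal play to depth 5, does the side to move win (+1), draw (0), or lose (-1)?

ply 1, X at .../OX./XO. | (0,0)=+1→X../OX./XO.*; (0,1)=+1→.X./OX./XO.; (0,2)=+1→..X/OX./XO.; (1,2)=+1→.../OXX/XO.; (2,2)=+1→.../OX./XOX
ply 2, O at X../OX./XO. | (0,1)=-1→XO./OX./XO.*; (0,2)=-1→X.O/OX./XO.; (1,2)=-1→X../OXO/XO.; (2,2)=-1→X../OX./XOO
ply 3, X at XO./OX./XO. | (0,2)=+1→XOX/OX./XO.*; (1,2)=-1→XO./OXX/XO.; (2,2)=-1→XO./OX./XOX
ply 4: XOX/OX./XO. is terminal -1 (O); from .../OX./XO. depth 5

value(.../OX./XO., X) = +1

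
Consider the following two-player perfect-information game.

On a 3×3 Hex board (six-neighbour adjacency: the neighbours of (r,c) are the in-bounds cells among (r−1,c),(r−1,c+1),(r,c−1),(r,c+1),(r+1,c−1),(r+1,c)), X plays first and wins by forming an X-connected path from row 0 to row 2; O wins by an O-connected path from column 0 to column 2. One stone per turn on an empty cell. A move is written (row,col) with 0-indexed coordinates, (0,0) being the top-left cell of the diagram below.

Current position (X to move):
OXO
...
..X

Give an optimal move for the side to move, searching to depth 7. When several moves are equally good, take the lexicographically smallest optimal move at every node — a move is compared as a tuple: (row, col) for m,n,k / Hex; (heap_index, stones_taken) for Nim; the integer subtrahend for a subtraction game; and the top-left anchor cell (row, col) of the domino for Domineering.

ply 1, X at OXO/.../..X | (1,0)=+1→OXO/X../..X*; (1,1)=+1→OXO/.X./..X; (1,2)=-1→OXO/..X/..X; (2,0)=+1→OXO/.../X.X; (2,1)=-1→OXO/.../.XX
ply 2, O at OXO/X../..X | (1,1)=-1→OXO/XO./..X*; (1,2)=-1→OXO/X.O/..X; (2,0)=-1→OXO/X../O.X; (2,1)=-1→OXO/X../.OX
ply 3, X at OXO/XO./..X | (1,2)=-1→OXO/XOX/..X; (2,0)=+1→OXO/XO./X.X*; (2,1)=-1→OXO/XO./.XX
ply 4: OXO/XO./X.X is terminal -1 (O); from OXO/.../..X depth 7

X's best at [OXO/.../..X]: (1,0)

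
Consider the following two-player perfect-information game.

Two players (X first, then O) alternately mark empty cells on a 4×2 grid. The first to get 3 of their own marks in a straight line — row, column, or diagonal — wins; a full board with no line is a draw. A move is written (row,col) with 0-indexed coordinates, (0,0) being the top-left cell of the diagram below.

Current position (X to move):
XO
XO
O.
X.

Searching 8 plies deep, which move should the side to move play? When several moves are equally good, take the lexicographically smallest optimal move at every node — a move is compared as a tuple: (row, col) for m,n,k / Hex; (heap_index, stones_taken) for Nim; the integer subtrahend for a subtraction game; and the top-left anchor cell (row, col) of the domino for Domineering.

X's best at [XO/XO/O./X.]: (2,1)

ply 1, X at XO/XO/O./X. | (2,1)=+0→XO/XO/OX/X.*; (3,1)=-1→XO/XO/O./XX
ply 2, O at XO/XO/OX/X. | (3,1)=+0→XO/XO/OX/XO*
ply 3: XO/XO/OX/XO is terminal +0 (X); from XO/XO/O./X. depth 8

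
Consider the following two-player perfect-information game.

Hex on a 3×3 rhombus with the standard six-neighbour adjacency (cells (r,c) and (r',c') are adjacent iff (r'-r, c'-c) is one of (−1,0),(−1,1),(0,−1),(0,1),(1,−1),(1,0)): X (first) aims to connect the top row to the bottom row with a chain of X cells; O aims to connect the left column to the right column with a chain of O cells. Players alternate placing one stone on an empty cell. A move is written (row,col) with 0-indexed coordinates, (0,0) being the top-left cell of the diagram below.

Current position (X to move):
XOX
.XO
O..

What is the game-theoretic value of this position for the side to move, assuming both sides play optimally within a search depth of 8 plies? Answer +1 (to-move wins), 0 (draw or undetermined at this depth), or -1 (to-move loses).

[XOX/.XO/O..] X move#1: (1,0):-1/XOX/XXO/O.., (2,1):+1/XOX/.XO/OX.*, (2,2):-1/XOX/.XO/O.X
[XOX/.XO/OX.] end (terminal -1, O#2); searched XOX/.XO/O.. to 8

value(XOX/.XO/O.., X) = +1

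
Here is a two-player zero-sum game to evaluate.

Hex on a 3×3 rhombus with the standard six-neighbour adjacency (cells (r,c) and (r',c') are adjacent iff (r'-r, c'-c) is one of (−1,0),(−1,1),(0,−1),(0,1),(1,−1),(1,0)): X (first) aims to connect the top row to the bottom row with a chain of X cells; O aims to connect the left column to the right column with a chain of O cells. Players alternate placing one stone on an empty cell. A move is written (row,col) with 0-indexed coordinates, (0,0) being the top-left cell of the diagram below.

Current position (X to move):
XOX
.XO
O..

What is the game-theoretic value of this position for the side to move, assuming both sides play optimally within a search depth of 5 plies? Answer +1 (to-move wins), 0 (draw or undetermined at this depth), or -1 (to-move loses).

ply 1, X at XOX/.XO/O.. | (1,0)=-1→XOX/XXO/O..; (2,1)=+1→XOX/.XO/OX.*; (2,2)=-1→XOX/.XO/O.X
ply 2: XOX/.XO/OX. is terminal -1 (O); from XOX/.XO/O.. depth 5

value(XOX/.XO/O.., X) = +1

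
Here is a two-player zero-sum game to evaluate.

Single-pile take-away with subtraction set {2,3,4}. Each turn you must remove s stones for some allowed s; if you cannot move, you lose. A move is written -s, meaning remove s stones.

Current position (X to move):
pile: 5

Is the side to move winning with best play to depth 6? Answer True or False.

p1 X@[5]: -2[3]-1 -3[2]-1 -4[1]+1*
p2 O@[1] terminal -1; root [5] d6

X winning at [5]: True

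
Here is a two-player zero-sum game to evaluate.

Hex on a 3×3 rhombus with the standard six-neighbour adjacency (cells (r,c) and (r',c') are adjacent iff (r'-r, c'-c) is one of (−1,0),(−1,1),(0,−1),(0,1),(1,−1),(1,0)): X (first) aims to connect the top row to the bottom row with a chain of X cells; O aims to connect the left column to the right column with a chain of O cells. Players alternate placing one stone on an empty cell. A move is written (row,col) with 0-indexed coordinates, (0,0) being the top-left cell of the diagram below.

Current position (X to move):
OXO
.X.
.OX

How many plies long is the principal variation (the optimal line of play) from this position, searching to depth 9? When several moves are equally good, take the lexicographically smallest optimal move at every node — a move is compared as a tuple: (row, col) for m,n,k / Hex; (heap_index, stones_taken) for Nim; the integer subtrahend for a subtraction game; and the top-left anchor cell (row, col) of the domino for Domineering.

PV length from [OXO/.X./.OX]: 3 plies

p1 X@[OXO/.X./.OX]: (1,0)[OXO/XX./.OX]+1* (1,2)[OXO/.XX/.OX]+1 (2,0)[OXO/.X./XOX]+1
p2 O@[OXO/XX./.OX]: (1,2)[OXO/XXO/.OX]-1* (2,0)[OXO/XX./OOX]-1
p3 X@[OXO/XXO/.OX]: (2,0)[OXO/XXO/XOX]+1*
p4 O@[OXO/XXO/XOX] terminal -1; root [OXO/.X./.OX] d9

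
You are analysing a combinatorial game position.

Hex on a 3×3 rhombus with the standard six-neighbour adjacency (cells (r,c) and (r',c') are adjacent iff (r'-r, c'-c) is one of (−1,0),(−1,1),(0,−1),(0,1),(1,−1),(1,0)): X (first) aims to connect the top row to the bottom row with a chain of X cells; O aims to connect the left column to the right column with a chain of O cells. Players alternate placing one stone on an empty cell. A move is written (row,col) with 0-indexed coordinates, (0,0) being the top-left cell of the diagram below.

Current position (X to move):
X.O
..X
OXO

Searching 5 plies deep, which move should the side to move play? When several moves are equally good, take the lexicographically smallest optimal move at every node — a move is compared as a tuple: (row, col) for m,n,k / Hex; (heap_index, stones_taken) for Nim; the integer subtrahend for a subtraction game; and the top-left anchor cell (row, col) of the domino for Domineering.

X's best at [X.O/..X/OXO]: (1,1)

[X.O/..X/OXO] X move#1: (0,1):-1/XXO/..X/OXO, (1,0):-1/X.O/X.X/OXO, (1,1):+1/X.O/.XX/OXO*
[X.O/.XX/OXO] O move#2: (0,1):-1/XOO/.XX/OXO*, (1,0):-1/X.O/OXX/OXO
[XOO/.XX/OXO] X move#3: (1,0):+1/XOO/XXX/OXO*
[XOO/XXX/OXO] end (terminal -1, O#4); searched X.O/..X/OXO to 5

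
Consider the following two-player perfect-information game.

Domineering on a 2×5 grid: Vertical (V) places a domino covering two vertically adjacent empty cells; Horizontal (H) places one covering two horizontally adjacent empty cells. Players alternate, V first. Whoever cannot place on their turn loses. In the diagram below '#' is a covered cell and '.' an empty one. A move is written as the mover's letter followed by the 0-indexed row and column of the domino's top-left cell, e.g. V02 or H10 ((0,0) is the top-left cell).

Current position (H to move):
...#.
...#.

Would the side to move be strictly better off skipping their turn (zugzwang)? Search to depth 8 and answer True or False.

zugzwang(...#./...#., H) = False

p1 H@[...#./...#.]: H00[##.#./...#.]-1* H01[.###./...#.]-1 H10[...#./##.#.]-1 H11[...#./.###.]-1
p2 V@[##.#./...#.]: V02[####./..##.]+1* V04[##.##/...##]-1
p3 H@[####./..##.]: H10[####./####.]-1*
p4 V@[####./####.]: V04[#####/#####]+1*
p5 H@[#####/#####] terminal -1; root [...#./...#.] d8
suppose H passes — search the same position with V to move:
pass> p1 V@[...#./...#.]: V00[#..#./#..#.]-1 V01[.#.#./.#.#.]+1* V02[..##./..##.]-1 V04[...##/...##]-1
pass> p2 H@[.#.#./.#.#.] terminal -1; root [...#./...#.] d8
for H: play -1, pass -1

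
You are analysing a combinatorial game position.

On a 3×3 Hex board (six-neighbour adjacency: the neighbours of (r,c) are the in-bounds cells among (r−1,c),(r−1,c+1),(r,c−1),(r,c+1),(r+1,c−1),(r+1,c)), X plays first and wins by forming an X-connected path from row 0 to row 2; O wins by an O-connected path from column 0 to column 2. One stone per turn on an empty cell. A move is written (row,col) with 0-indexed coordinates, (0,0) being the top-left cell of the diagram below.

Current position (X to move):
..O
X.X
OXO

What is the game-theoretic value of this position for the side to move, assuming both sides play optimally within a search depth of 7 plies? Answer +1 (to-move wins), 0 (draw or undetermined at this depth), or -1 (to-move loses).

value(..O/X.X/OXO, X) = +1

ply 1, X at ..O/X.X/OXO | (0,0)=-1→X.O/X.X/OXO; (0,1)=-1→.XO/X.X/OXO; (1,1)=+1→..O/XXX/OXO*
ply 2, O at ..O/XXX/OXO | (0,0)=-1→O.O/XXX/OXO*; (0,1)=-1→.OO/XXX/OXO
ply 3, X at O.O/XXX/OXO | (0,1)=+1→OXO/XXX/OXO*
ply 4: OXO/XXX/OXO is terminal -1 (O); from ..O/X.X/OXO depth 7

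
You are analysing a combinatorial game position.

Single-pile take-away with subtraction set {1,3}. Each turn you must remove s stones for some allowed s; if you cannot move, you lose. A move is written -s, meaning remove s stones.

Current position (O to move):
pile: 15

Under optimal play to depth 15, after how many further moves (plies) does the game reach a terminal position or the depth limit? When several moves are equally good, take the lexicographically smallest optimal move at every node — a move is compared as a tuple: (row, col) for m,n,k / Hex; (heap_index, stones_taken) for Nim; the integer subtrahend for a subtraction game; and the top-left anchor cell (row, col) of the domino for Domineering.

PV length from [15]: 15 plies

[15] O move#1: -1:+1/14*, -3:+1/12
[14] X move#2: -1:-1/13*, -3:-1/11
[13] O move#3: -1:+1/12*, -3:+1/10
[12] X move#4: -1:-1/11*, -3:-1/9
[11] O move#5: -1:+1/10*, -3:+1/8
[10] X move#6: -1:-1/9*, -3:-1/7
[9] O move#7: -1:+1/8*, -3:+1/6
[8] X move#8: -1:-1/7*, -3:-1/5
[7] O move#9: -1:+1/6*, -3:+1/4
[6] X move#10: -1:-1/5*, -3:-1/3
[5] O move#11: -1:+1/4*, -3:+1/2
[4] X move#12: -1:-1/3*, -3:-1/1
[3] O move#13: -1:+1/2*, -3:+1/0
[2] X move#14: -1:-1/1*
[1] O move#15: -1:+1/0*
[0] end (terminal -1, X#16); searched 15 to 15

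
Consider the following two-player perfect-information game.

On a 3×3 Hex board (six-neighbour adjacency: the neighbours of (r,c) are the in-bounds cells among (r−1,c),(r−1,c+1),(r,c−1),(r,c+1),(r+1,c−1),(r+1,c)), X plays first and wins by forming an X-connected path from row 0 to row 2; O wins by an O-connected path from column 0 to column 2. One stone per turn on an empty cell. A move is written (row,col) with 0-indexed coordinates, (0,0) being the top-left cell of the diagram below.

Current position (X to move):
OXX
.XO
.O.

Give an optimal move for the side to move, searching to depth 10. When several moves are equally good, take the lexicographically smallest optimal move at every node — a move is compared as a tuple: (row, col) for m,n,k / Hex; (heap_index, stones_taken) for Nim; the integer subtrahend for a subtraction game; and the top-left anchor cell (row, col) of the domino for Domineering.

ply 1, X at OXX/.XO/.O. | (1,0)=-1→OXX/XXO/.O.; (2,0)=+1→OXX/.XO/XO.*; (2,2)=-1→OXX/.XO/.OX
ply 2: OXX/.XO/XO. is terminal -1 (O); from OXX/.XO/.O. depth 10

X's best at [OXX/.XO/.O.]: (2,0)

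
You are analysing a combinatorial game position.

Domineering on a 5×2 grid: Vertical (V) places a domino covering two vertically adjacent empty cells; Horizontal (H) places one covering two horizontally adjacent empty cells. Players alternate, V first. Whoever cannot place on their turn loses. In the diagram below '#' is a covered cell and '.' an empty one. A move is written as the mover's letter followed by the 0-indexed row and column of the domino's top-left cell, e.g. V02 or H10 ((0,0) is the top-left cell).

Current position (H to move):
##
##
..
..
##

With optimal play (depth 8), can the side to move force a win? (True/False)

ply 1, H at ##/##/../../## | H20=+1→##/##/##/../##*; H30=+1→##/##/../##/##
ply 2: ##/##/##/../## is terminal -1 (V); from ##/##/../../## depth 8

H winning at [##/##/../../##]: True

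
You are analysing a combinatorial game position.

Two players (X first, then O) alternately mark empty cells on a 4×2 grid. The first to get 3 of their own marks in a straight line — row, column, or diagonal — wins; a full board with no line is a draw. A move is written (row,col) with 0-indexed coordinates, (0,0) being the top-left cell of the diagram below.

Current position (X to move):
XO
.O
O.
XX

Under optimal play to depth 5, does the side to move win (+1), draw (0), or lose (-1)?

value(XO/.O/O./XX, X) = 0

ply 1, X at XO/.O/O./XX | (1,0)=-1→XO/XO/O./XX; (2,1)=+0→XO/.O/OX/XX*
ply 2, O at XO/.O/OX/XX | (1,0)=+0→XO/OO/OX/XX*
ply 3: XO/OO/OX/XX is terminal +0 (X); from XO/.O/O./XX depth 5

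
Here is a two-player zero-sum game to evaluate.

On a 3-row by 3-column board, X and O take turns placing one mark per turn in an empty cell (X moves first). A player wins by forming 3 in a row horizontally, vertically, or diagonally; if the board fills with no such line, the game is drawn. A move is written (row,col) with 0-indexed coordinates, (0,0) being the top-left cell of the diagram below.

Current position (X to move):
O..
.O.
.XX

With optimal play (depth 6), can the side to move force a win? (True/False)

X winning at [O../.O./.XX]: True

p1 X@[O../.O./.XX]: (0,1)[OX./.O./.XX]-1 (0,2)[O.X/.O./.XX]+1* (1,0)[O../XO./.XX]+0 (1,2)[O../.OX/.XX]+1 (2,0)[O../.O./XXX]+1
p2 O@[O.X/.O./.XX]: (0,1)[OOX/.O./.XX]-1* (1,0)[O.X/OO./.XX]-1 (1,2)[O.X/.OO/.XX]-1 (2,0)[O.X/.O./OXX]-1
p3 X@[OOX/.O./.XX]: (1,0)[OOX/XO./.XX]+1* (1,2)[OOX/.OX/.XX]+1 (2,0)[OOX/.O./XXX]+1
p4 O@[OOX/XO./.XX]: (1,2)[OOX/XOO/.XX]-1* (2,0)[OOX/XO./OXX]-1
p5 X@[OOX/XOO/.XX]: (2,0)[OOX/XOO/XXX]+1*
p6 O@[OOX/XOO/XXX] terminal -1; root [O../.O./.XX] d6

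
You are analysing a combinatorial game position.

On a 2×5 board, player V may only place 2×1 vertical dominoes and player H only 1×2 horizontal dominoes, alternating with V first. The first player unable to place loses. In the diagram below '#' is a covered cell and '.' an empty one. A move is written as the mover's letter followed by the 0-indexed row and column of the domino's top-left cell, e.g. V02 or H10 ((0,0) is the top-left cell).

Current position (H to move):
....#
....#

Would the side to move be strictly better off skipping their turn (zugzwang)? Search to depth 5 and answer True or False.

zugzwang(....#/....#, H) = False

ply 1, H at ....#/....# | H00=-1→##..#/....#; H01=+1→.##.#/....#*; H02=-1→..###/....#; H10=-1→....#/##..#; H11=+1→....#/.##.#; H12=-1→....#/..###
ply 2, V at .##.#/....# | V00=-1→###.#/#...#*; V03=-1→.####/...##
ply 3, H at ###.#/#...# | H11=-1→###.#/###.#; H12=+1→###.#/#.###*
ply 4: ###.#/#.### is terminal -1 (V); from ....#/....# depth 5
if H skipped the turn, V would face:
~ ply 1, V at ....#/....# | V00=-1→#...#/#...#*; V01=-1→.#..#/.#..#; V02=-1→..#.#/..#.#; V03=-1→...##/...##
~ ply 2, H at #...#/#...# | H01=+1→###.#/#...#*; H02=+1→#.###/#...#; H11=+1→#...#/###.#; H12=+1→#...#/#.###
~ ply 3, V at ###.#/#...# | V03=-1→#####/#..##*
~ ply 4, H at #####/#..## | H11=+1→#####/#####*
~ ply 5: #####/##### is terminal -1 (V); from ....#/....# depth 5
compare (H): move=+1 vs pass=+1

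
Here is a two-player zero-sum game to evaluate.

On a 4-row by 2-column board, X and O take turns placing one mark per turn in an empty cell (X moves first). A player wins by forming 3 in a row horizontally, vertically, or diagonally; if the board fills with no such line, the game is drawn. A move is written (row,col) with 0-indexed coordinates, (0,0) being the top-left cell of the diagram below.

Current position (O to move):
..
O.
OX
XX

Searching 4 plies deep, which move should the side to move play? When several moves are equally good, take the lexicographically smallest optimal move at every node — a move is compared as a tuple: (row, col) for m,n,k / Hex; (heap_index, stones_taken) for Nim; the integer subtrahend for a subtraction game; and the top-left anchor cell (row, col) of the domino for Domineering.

ply 1, O at ../O./OX/XX | (0,0)=+1→O./O./OX/XX*; (0,1)=-1→.O/O./OX/XX; (1,1)=+0→../OO/OX/XX
ply 2: O./O./OX/XX is terminal -1 (X); from ../O./OX/XX depth 4

O's best at [../O./OX/XX]: (0,0)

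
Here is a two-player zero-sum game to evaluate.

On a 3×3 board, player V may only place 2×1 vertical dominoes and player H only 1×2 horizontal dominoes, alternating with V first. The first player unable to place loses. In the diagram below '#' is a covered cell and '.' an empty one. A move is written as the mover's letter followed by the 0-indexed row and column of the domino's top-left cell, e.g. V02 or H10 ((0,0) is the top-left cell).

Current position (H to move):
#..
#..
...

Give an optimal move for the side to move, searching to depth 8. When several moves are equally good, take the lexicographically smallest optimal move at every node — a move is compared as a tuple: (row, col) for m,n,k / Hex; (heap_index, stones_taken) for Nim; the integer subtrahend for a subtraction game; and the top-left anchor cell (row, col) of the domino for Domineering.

[#../#../...] H move#1: H01:-1/###/#../..., H11:+1/#../###/...*, H20:-1/#../#../##., H21:-1/#../#../.##
[#../###/...] end (terminal -1, V#2); searched #../#../... to 8

H's best at [#../#../...]: H11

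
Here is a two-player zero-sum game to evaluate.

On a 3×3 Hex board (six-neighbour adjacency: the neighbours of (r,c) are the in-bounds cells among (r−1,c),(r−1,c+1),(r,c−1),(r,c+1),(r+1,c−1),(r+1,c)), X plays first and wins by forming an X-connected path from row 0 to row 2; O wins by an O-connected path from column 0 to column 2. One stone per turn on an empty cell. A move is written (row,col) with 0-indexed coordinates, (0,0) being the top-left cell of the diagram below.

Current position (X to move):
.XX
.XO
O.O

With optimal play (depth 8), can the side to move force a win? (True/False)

X winning at [.XX/.XO/O.O]: True

ply 1, X at .XX/.XO/O.O | (0,0)=-1→XXX/.XO/O.O; (1,0)=-1→.XX/XXO/O.O; (2,1)=+1→.XX/.XO/OXO*
ply 2: .XX/.XO/OXO is terminal -1 (O); from .XX/.XO/O.O depth 8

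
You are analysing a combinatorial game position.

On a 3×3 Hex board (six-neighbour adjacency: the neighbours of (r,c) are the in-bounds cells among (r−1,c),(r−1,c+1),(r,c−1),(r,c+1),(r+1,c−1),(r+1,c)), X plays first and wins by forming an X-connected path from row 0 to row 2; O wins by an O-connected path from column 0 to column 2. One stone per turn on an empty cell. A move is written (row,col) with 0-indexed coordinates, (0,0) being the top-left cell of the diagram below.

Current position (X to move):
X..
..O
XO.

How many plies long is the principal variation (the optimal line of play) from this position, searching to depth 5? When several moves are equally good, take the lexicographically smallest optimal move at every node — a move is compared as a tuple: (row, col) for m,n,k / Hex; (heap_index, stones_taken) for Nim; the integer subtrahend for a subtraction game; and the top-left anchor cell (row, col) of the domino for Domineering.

PV length from [X../..O/XO.]: 3 plies

p1 X@[X../..O/XO.]: (0,1)[XX./..O/XO.]+1* (0,2)[X.X/..O/XO.]+1 (1,0)[X../X.O/XO.]+1 (1,1)[X../.XO/XO.]+1 (2,2)[X../..O/XOX]+1
p2 O@[XX./..O/XO.]: (0,2)[XXO/..O/XO.]-1* (1,0)[XX./O.O/XO.]-1 (1,1)[XX./.OO/XO.]-1 (2,2)[XX./..O/XOO]-1
p3 X@[XXO/..O/XO.]: (1,0)[XXO/X.O/XO.]+1* (1,1)[XXO/.XO/XO.]+1 (2,2)[XXO/..O/XOX]+1
p4 O@[XXO/X.O/XO.] terminal -1; root [X../..O/XO.] d5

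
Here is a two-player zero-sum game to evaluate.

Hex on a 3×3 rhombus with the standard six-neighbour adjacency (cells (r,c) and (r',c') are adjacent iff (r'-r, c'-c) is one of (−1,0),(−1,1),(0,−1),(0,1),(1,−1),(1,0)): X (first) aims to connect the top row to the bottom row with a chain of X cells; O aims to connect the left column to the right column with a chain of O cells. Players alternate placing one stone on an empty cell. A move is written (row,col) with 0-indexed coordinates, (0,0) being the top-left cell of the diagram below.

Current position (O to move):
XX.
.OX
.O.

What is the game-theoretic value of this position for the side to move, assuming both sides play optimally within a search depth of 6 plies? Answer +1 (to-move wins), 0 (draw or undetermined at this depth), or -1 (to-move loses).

value(XX./.OX/.O., O) = +1

ply 1, O at XX./.OX/.O. | (0,2)=+1→XXO/.OX/.O.*; (1,0)=+1→XX./OOX/.O.; (2,0)=+1→XX./.OX/OO.; (2,2)=+1→XX./.OX/.OO
ply 2, X at XXO/.OX/.O. | (1,0)=-1→XXO/XOX/.O.*; (2,0)=-1→XXO/.OX/XO.; (2,2)=-1→XXO/.OX/.OX
ply 3, O at XXO/XOX/.O. | (2,0)=+1→XXO/XOX/OO.*; (2,2)=-1→XXO/XOX/.OO
ply 4: XXO/XOX/OO. is terminal -1 (X); from XX./.OX/.O. depth 6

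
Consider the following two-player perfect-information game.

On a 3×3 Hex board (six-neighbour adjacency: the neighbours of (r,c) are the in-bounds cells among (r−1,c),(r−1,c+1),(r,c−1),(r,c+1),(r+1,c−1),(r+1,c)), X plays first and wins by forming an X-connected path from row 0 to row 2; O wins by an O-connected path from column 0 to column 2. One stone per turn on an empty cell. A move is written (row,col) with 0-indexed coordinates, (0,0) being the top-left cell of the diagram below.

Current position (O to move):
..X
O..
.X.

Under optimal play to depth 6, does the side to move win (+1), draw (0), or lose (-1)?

value(..X/O../.X., O) = -1

p1 O@[..X/O../.X.]: (0,0)[O.X/O../.X.]-1* (0,1)[.OX/O../.X.]-1 (1,1)[..X/OO./.X.]-1 (1,2)[..X/O.O/.X.]-1 (2,0)[..X/O../OX.]-1 (2,2)[..X/O../.XO]-1
p2 X@[O.X/O../.X.]: (0,1)[OXX/O../.X.]+1* (1,1)[O.X/OX./.X.]+1 (1,2)[O.X/O.X/.X.]+1 (2,0)[O.X/O../XX.]+1 (2,2)[O.X/O../.XX]+1
p3 O@[OXX/O../.X.]: (1,1)[OXX/OO./.X.]-1* (1,2)[OXX/O.O/.X.]-1 (2,0)[OXX/O../OX.]-1 (2,2)[OXX/O../.XO]-1
p4 X@[OXX/OO./.X.]: (1,2)[OXX/OOX/.X.]+1* (2,0)[OXX/OO./XX.]-1 (2,2)[OXX/OO./.XX]-1
p5 O@[OXX/OOX/.X.] terminal -1; root [..X/O../.X.] d6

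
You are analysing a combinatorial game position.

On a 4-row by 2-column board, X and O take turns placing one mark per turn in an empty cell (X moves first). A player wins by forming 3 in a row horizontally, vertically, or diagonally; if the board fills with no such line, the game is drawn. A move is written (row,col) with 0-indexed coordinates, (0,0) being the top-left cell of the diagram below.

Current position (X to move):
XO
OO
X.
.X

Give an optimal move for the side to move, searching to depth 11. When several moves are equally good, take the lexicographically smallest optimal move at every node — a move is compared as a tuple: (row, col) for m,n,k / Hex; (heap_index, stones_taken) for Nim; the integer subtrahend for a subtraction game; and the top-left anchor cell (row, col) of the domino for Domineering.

X's best at [XO/OO/X./.X]: (2,1)

p1 X@[XO/OO/X./.X]: (2,1)[XO/OO/XX/.X]+0* (3,0)[XO/OO/X./XX]-1
p2 O@[XO/OO/XX/.X]: (3,0)[XO/OO/XX/OX]+0*
p3 X@[XO/OO/XX/OX] terminal +0; root [XO/OO/X./.X] d11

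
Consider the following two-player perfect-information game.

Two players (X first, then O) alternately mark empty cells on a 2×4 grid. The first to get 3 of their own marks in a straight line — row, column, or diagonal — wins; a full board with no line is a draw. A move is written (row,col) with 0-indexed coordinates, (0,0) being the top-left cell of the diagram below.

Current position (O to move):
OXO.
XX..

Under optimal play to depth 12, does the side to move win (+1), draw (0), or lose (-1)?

ply 1, O at OXO./XX.. | (0,3)=-1→OXOO/XX..; (1,2)=+0→OXO./XXO.*; (1,3)=-1→OXO./XX.O
ply 2, X at OXO./XXO. | (0,3)=+0→OXOX/XXO.*; (1,3)=+0→OXO./XXOX
ply 3, O at OXOX/XXO. | (1,3)=+0→OXOX/XXOO*
ply 4: OXOX/XXOO is terminal +0 (X); from OXO./XX.. depth 12

value(OXO./XX.., O) = 0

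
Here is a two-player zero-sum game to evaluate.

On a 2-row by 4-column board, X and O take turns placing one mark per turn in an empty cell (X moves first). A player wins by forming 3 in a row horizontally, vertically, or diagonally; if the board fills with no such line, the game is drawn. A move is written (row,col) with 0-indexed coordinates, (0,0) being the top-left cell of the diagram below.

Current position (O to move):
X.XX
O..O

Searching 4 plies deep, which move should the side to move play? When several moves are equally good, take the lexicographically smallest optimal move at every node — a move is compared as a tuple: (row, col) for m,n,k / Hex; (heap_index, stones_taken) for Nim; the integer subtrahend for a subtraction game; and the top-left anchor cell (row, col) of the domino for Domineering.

ply 1, O at X.XX/O..O | (0,1)=+0→XOXX/O..O*; (1,1)=-1→X.XX/OO.O; (1,2)=-1→X.XX/O.OO
ply 2, X at XOXX/O..O | (1,1)=+0→XOXX/OX.O*; (1,2)=+0→XOXX/O.XO
ply 3, O at XOXX/OX.O | (1,2)=+0→XOXX/OXOO*
ply 4: XOXX/OXOO is terminal +0 (X); from X.XX/O..O depth 4

O's best at [X.XX/O..O]: (0,1)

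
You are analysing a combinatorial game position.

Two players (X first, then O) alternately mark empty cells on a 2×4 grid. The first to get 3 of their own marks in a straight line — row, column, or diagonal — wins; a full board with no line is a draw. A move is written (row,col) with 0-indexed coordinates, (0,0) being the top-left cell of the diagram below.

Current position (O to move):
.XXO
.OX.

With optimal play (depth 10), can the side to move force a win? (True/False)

O winning at [.XXO/.OX.]: False

ply 1, O at .XXO/.OX. | (0,0)=+0→OXXO/.OX.*; (1,0)=-1→.XXO/OOX.; (1,3)=-1→.XXO/.OXO
ply 2, X at OXXO/.OX. | (1,0)=+0→OXXO/XOX.*; (1,3)=+0→OXXO/.OXX
ply 3, O at OXXO/XOX. | (1,3)=+0→OXXO/XOXO*
ply 4: OXXO/XOXO is terminal +0 (X); from .XXO/.OX. depth 10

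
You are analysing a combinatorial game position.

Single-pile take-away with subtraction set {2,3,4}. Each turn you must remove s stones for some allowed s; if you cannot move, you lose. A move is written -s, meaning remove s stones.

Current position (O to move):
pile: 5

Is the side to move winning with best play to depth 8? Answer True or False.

ply 1, O at 5 | -2=-1→3; -3=-1→2; -4=+1→1*
ply 2: 1 is terminal -1 (X); from 5 depth 8

O winning at [5]: True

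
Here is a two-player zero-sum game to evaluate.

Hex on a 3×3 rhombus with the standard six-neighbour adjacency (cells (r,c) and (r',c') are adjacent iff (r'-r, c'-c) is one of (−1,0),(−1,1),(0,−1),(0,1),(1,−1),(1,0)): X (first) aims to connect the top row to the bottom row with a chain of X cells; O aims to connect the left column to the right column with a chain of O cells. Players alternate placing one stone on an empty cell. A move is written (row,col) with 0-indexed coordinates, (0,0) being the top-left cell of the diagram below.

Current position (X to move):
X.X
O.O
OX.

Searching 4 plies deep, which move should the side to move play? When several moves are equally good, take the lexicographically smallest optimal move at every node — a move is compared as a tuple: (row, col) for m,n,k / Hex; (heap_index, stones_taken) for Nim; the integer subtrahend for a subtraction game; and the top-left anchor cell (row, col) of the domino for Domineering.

p1 X@[X.X/O.O/OX.]: (0,1)[XXX/O.O/OX.]-1 (1,1)[X.X/OXO/OX.]+1* (2,2)[X.X/O.O/OXX]-1
p2 O@[X.X/OXO/OX.] terminal -1; root [X.X/O.O/OX.] d4

X's best at [X.X/O.O/OX.]: (1,1)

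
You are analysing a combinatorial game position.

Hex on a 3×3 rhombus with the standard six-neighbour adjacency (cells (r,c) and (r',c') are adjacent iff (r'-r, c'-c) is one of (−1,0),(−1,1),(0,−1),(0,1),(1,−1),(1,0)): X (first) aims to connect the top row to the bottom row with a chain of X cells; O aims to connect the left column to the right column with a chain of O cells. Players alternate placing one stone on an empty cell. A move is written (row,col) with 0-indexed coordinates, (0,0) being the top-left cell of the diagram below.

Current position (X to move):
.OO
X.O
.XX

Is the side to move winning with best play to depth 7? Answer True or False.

X winning at [.OO/X.O/.XX]: True

ply 1, X at .OO/X.O/.XX | (0,0)=+1→XOO/X.O/.XX*; (1,1)=-1→.OO/XXO/.XX; (2,0)=-1→.OO/X.O/XXX
ply 2, O at XOO/X.O/.XX | (1,1)=-1→XOO/XOO/.XX*; (2,0)=-1→XOO/X.O/OXX
ply 3, X at XOO/XOO/.XX | (2,0)=+1→XOO/XOO/XXX*
ply 4: XOO/XOO/XXX is terminal -1 (O); from .OO/X.O/.XX depth 7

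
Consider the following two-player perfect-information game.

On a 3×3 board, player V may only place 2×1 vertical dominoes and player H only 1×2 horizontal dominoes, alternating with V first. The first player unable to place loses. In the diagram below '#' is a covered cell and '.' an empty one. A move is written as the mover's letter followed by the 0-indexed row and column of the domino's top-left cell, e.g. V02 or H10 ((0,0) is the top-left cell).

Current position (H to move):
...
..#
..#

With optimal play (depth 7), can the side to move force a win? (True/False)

H winning at [.../..#/..#]: True

[.../..#/..#] H move#1: H00:-1/##./..#/..#, H01:-1/.##/..#/..#, H10:+1/.../###/..#*, H20:-1/.../..#/###
[.../###/..#] end (terminal -1, V#2); searched .../..#/..# to 7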